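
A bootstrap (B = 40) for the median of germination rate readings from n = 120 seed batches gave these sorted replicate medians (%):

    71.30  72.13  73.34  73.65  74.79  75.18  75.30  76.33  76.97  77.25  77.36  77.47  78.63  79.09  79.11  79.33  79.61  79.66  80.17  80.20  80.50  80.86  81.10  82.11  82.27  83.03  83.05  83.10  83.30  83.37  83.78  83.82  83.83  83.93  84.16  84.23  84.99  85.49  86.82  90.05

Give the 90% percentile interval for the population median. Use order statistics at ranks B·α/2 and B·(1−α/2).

(72.13, 85.49)

α = 0.10; lower rank = 40 × 0.050 = 2; upper rank = 40 × 0.950 = 38.
The 2nd smallest replicate is 72.13; the 38th is 85.49.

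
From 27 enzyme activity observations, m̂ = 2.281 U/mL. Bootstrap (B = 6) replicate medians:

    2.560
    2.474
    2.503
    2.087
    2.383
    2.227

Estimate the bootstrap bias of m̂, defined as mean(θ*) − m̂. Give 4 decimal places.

mean(θ*) = (2.560 + 2.474 + 2.503 + 2.087 + 2.383 + 2.227) / 6 = 2.37233
bias = 2.37233 − 2.281

bias = +0.0913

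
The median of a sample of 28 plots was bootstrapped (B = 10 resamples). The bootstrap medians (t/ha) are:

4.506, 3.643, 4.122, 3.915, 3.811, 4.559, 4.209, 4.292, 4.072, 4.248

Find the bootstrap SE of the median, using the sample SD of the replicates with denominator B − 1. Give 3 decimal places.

SE* = 0.291

Bootstrap SE is the standard deviation of the 10 replicate medians.
Mean of replicates: (4.506 + 3.643 + 4.122 + 3.915 + 3.811 + 4.559 + 4.209 + 4.292 + 4.072 + 4.248) / 10 = 41.3770 / 10 = 4.1377
Sum of squared deviations: (+0.3683)² + (−0.4947)² + (−0.0157)² + (−0.2227)² + (−0.3267)² + (+0.4213)² + (+0.0713)² + (+0.1543)² + (−0.0657)² + (+0.1103)² = 0.7598
Variance = 0.7598 / 9 = 0.0844
SE* = √0.0844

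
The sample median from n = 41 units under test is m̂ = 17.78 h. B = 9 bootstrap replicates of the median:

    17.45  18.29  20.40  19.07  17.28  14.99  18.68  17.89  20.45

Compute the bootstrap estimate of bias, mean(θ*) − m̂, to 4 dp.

bias = +0.4978

mean(θ*) = (17.45 + 18.29 + 20.40 + 19.07 + 17.28 + 14.99 + 18.68 + 17.89 + 20.45) / 9 = 18.27778
bias = 18.27778 − 17.78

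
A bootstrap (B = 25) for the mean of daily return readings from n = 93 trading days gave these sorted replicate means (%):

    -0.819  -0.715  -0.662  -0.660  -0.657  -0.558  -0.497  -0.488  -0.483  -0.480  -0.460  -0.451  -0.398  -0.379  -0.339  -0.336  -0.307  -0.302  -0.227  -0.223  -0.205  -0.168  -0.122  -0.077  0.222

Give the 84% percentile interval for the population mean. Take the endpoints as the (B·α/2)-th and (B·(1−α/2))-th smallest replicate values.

(-0.715, -0.122)

α = 0.16; lower rank = 25 × 0.080 = 2; upper rank = 25 × 0.920 = 23.
The 2nd smallest replicate is -0.715; the 23rd is -0.122.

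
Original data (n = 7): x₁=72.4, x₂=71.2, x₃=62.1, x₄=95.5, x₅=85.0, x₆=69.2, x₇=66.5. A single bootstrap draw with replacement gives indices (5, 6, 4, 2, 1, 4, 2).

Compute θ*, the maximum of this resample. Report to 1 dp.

θ* = 95.5

Resample values: 85.0, 69.2, 95.5, 71.2, 72.4, 95.5, 71.2.
Maximum = 95.5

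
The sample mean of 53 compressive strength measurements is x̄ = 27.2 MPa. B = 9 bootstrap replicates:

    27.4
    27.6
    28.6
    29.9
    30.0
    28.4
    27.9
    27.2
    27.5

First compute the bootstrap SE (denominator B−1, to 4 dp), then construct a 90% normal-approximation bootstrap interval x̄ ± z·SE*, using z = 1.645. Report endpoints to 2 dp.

Mean of replicates = 28.2778; sum of squared deviations = 8.8556; SE* = √(8.8556/8) = 1.0521
Margin = 1.645 × 1.0521 = 1.731
Interval: 27.2 ± 1.731

(25.47, 28.93)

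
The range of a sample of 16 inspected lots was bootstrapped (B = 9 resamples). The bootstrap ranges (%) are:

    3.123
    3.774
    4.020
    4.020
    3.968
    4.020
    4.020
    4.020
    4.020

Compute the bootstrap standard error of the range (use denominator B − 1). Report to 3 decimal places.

SE* = 0.298

Bootstrap SE is the standard deviation of the 9 replicate ranges.
Mean of replicates: (3.123 + 3.774 + 4.020 + 4.020 + 3.968 + 4.020 + 4.020 + 4.020 + 4.020) / 9 = 34.9850 / 9 = 3.8872
Sum of squared deviations: (−0.7642)² + (−0.1132)² + (+0.1328)² + (+0.1328)² + (+0.0808)² + (+0.1328)² + (+0.1328)² + (+0.1328)² + (+0.1328)² = 0.7092
Variance = 0.7092 / 8 = 0.0886
SE* = √0.0886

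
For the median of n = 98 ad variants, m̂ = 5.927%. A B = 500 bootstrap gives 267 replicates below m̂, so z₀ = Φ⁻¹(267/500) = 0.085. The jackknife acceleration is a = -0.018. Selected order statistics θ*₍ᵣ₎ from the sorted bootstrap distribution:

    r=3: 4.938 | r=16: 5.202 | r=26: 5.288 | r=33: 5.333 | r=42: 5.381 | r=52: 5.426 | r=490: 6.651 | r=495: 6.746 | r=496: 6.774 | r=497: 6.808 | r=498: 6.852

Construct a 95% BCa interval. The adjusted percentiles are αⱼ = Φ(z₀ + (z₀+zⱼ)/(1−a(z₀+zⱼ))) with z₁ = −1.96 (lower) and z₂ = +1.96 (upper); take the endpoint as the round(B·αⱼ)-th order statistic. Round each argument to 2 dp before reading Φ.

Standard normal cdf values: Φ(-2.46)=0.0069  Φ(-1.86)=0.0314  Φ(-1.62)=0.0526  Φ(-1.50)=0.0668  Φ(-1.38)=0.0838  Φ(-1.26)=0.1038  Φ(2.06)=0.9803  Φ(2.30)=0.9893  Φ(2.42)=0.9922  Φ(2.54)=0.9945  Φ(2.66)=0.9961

Lower: z₀ + z₁ = 0.085 + (-1.960) = -1.875; 1 − a(z₀+z₁) = 1 − (-0.018)(-1.875) = 0.9663; argument = 0.085 + (-1.875)/0.9663 = -1.8555 → -1.86.
α₁ = Φ(-1.86) = 0.0314; rank = round(500 × 0.0314) = 16; θ*₍16₎ = 5.202.
Upper: z₀ + z₂ = 2.045; 1 − a(z₀+z₂) = 1.0368; argument = 2.0574 → 2.06; α₂ = 0.9803; rank = 490; θ*₍490₎ = 6.651.

(5.202, 6.651)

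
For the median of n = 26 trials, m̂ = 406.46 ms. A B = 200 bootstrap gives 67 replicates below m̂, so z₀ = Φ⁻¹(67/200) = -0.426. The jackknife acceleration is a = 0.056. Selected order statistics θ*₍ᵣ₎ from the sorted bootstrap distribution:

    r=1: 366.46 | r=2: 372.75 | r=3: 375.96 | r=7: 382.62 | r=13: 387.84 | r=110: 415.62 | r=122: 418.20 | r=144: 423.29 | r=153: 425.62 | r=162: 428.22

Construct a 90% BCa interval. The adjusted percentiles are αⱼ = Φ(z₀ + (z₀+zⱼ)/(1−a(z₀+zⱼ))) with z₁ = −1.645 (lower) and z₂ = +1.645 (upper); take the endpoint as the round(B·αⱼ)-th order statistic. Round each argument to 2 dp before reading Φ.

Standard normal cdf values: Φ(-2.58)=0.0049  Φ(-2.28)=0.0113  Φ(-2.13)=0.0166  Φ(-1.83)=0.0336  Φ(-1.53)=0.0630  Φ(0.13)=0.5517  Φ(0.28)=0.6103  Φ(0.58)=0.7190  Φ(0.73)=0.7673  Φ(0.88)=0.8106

(372.75, 428.22)

Lower: z₀ + z₁ = -0.426 + (-1.645) = -2.071; 1 − a(z₀+z₁) = 1 − (0.056)(-2.071) = 1.1160; argument = -0.426 + (-2.071)/1.1160 = -2.2818 → -2.28.
α₁ = Φ(-2.28) = 0.0113; rank = round(200 × 0.0113) = 2; θ*₍2₎ = 372.75.
Upper: z₀ + z₂ = 1.219; 1 − a(z₀+z₂) = 0.9317; argument = 0.8823 → 0.88; α₂ = 0.8106; rank = 162; θ*₍162₎ = 428.22.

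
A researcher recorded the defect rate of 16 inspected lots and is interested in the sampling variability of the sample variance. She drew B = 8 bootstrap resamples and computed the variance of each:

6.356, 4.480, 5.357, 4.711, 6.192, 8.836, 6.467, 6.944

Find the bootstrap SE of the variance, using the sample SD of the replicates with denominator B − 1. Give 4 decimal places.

Bootstrap SE is the standard deviation of the 8 replicate variances.
Mean of replicates: (6.356 + 4.480 + 5.357 + 4.711 + 6.192 + 8.836 + 6.467 + 6.944) / 8 = 49.34300 / 8 = 6.16788
Sum of squared deviations: (+0.18812)² + (−1.68788)² + (−0.81088)² + (−1.45688)² + (+0.02412)² + (+2.66812)² + (+0.29912)² + (+0.77612)² = 13.47563
Variance = 13.47563 / 7 = 1.92509
SE* = √1.92509

SE* = 1.3875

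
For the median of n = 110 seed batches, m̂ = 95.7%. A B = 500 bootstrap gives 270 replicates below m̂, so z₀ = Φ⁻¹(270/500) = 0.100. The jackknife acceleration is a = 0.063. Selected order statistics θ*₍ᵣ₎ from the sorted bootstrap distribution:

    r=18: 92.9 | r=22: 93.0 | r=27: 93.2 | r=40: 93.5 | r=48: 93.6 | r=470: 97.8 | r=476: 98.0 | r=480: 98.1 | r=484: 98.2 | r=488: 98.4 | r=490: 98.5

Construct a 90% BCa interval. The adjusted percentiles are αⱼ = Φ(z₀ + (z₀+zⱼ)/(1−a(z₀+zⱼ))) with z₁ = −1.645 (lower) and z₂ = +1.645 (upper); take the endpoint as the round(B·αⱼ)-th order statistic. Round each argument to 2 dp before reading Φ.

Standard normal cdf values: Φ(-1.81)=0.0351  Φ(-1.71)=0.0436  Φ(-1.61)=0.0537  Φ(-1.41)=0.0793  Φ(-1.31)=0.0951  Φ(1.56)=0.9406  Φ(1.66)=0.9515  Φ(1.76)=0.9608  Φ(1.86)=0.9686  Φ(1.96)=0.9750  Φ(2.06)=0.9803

(93.6, 98.5)

Lower: z₀ + z₁ = 0.100 + (-1.645) = -1.545; 1 − a(z₀+z₁) = 1 − (0.063)(-1.545) = 1.0973; argument = 0.100 + (-1.545)/1.0973 = -1.3080 → -1.31.
α₁ = Φ(-1.31) = 0.0951; rank = round(500 × 0.0951) = 48; θ*₍48₎ = 93.6.
Upper: z₀ + z₂ = 1.745; 1 − a(z₀+z₂) = 0.8901; argument = 2.0605 → 2.06; α₂ = 0.9803; rank = 490; θ*₍490₎ = 98.5.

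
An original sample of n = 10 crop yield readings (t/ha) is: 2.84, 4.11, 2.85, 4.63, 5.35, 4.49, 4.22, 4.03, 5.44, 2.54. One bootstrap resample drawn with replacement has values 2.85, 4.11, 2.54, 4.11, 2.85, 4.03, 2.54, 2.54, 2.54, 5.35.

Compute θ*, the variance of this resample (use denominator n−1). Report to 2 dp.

Mean = 3.3460; sum of squared deviations = 8.7418
s² = 8.7418 / 9 = 0.9713

θ* = 0.97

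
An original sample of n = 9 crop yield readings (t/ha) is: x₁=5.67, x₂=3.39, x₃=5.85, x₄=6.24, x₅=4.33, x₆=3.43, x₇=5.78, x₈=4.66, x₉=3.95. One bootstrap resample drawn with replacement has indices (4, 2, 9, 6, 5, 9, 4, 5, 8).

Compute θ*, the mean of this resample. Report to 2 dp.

θ* = 4.50

Resample values: 6.24, 3.39, 3.95, 3.43, 4.33, 3.95, 6.24, 4.33, 4.66.
Mean = (6.24 + 3.39 + 3.95 + 3.43 + 4.33 + 3.95 + 6.24 + 4.33 + 4.66) / 9 = 40.520 / 9 = 4.50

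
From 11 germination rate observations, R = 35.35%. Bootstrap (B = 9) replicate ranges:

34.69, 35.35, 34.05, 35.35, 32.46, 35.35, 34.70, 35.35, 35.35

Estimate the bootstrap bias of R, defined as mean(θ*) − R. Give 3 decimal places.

mean(θ*) = (34.69 + 35.35 + 34.05 + 35.35 + 32.46 + 35.35 + 34.70 + 35.35 + 35.35) / 9 = 34.7389
bias = 34.7389 − 35.35

bias = −0.611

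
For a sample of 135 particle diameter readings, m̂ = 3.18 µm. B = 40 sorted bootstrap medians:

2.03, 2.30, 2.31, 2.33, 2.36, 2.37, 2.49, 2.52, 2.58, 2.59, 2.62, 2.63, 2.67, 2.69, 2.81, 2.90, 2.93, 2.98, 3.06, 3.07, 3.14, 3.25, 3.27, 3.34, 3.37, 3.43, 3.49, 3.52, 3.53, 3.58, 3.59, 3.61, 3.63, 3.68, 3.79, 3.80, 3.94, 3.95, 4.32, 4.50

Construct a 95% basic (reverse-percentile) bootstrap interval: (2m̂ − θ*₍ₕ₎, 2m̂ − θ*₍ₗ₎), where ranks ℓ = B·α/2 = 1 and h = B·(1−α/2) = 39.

Percentile endpoints at ranks 1 and 39: θ*₍1₎ = 2.03, θ*₍39₎ = 4.32.
Basic interval reflects these around m̂:
  lower = 2 × 3.18 − 4.32 = 2.04
  upper = 2 × 3.18 − 2.03 = 4.33

(2.04, 4.33)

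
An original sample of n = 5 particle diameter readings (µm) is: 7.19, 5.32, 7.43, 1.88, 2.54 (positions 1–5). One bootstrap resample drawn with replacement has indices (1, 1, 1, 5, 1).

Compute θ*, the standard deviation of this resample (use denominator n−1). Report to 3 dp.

θ* = 2.080

Resample values: 7.19, 7.19, 7.19, 2.54, 7.19.
Mean = 6.2600; sum of squared deviations = 17.2980
s² = 17.2980 / 4 = 4.3245
s = √4.3245 = 2.080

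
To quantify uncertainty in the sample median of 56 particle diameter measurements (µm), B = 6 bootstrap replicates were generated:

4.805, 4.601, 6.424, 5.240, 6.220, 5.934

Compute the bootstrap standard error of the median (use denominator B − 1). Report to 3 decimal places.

SE* = 0.763

Bootstrap SE is the standard deviation of the 6 replicate medians.
Mean of replicates: (4.805 + 4.601 + 6.424 + 5.240 + 6.220 + 5.934) / 6 = 33.2240 / 6 = 5.5373
Sum of squared deviations: (−0.7323)² + (−0.9363)² + (+0.8867)² + (−0.2973)² + (+0.6827)² + (+0.3967)² = 2.9110
Variance = 2.9110 / 5 = 0.5822
SE* = √0.5822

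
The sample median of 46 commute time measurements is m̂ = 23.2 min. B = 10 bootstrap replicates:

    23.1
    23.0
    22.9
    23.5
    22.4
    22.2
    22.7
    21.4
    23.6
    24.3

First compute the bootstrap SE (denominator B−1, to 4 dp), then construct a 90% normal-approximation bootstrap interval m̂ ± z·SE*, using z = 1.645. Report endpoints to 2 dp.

(21.87, 24.53)

Mean of replicates = 22.9100; sum of squared deviations = 5.8890; SE* = √(5.8890/9) = 0.8089
Margin = 1.645 × 0.8089 = 1.331
Interval: 23.2 ± 1.331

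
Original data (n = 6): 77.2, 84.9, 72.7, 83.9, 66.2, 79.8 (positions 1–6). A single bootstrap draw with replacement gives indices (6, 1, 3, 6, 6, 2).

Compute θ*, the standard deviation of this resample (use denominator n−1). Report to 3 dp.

θ* = 3.991

Resample values: 79.8, 77.2, 72.7, 79.8, 79.8, 84.9.
Mean = 79.0333; sum of squared deviations = 79.6533
s² = 79.6533 / 5 = 15.9307
s = √15.9307 = 3.991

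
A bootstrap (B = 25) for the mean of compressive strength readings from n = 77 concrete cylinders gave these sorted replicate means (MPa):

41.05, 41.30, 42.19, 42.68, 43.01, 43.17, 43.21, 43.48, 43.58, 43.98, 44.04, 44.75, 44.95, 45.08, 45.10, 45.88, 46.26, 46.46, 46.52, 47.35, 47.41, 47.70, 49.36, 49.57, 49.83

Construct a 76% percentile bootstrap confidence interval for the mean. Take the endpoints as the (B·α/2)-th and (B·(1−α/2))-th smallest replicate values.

α = 0.24; lower rank = 25 × 0.120 = 3; upper rank = 25 × 0.880 = 22.
The 3rd smallest replicate is 42.19; the 22nd is 47.70.

(42.19, 47.70)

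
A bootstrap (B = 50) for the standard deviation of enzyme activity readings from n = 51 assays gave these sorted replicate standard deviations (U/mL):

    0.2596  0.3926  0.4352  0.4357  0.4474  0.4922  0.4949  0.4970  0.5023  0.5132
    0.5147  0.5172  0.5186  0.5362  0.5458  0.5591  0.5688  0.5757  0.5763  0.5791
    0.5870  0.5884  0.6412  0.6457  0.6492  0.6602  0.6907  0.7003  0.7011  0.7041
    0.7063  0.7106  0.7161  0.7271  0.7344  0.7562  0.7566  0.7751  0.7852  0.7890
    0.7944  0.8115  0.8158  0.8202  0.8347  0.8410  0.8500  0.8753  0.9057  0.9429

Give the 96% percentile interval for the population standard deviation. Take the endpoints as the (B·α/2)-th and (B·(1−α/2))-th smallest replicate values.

α = 0.04; lower rank = 50 × 0.020 = 1; upper rank = 50 × 0.980 = 49.
The 1st smallest replicate is 0.2596; the 49th is 0.9057.

(0.2596, 0.9057)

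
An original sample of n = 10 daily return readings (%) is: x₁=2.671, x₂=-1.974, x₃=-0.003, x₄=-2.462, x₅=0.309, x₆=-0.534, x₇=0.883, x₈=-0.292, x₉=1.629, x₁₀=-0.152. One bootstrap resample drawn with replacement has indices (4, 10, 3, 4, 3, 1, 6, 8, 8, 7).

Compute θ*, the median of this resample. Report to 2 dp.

Resample values: -2.462, -0.152, -0.003, -2.462, -0.003, 2.671, -0.534, -0.292, -0.292, 0.883.
Sorted: -2.462, -2.462, -0.534, -0.292, -0.292, -0.152, -0.003, -0.003, 0.883, 2.671
Median = average of the two middle values = -0.22

θ* = -0.22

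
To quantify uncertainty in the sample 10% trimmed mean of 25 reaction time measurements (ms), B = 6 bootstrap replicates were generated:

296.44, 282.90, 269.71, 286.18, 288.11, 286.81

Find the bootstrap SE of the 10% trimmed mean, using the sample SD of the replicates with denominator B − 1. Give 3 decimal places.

Bootstrap SE is the standard deviation of the 6 replicate 10% trimmed means.
Mean of replicates: (296.44 + 282.90 + 269.71 + 286.18 + 288.11 + 286.81) / 6 = 1710.1500 / 6 = 285.0250
Sum of squared deviations: (+11.4150)² + (−2.1250)² + (−15.3150)² + (+1.1550)² + (+3.0850)² + (+1.7850)² = 383.4046
Variance = 383.4046 / 5 = 76.6809
SE* = √76.6809

SE* = 8.757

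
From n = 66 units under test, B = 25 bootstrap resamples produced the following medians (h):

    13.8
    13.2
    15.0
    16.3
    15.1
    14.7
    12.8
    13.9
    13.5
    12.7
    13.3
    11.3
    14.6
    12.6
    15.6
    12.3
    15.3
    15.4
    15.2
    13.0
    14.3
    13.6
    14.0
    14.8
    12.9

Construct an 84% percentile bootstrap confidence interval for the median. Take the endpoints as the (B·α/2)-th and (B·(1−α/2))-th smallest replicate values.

(12.3, 15.4)

Sorted replicates: 11.3, 12.3, 12.6, 12.7, 12.8, 12.9, 13.0, 13.2, 13.3, 13.5, 13.6, 13.8, 13.9, 14.0, 14.3, 14.6, 14.7, 14.8, 15.0, 15.1, 15.2, 15.3, 15.4, 15.6, 16.3
α = 0.16; lower rank = 25 × 0.080 = 2; upper rank = 25 × 0.920 = 23.
The 2nd smallest replicate is 12.3; the 23rd is 15.4.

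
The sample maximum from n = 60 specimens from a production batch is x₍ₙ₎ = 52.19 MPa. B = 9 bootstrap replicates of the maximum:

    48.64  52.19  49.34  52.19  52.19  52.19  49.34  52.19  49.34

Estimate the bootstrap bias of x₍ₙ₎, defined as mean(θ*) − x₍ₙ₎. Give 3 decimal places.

mean(θ*) = (48.64 + 52.19 + 49.34 + 52.19 + 52.19 + 52.19 + 49.34 + 52.19 + 49.34) / 9 = 50.8456
bias = 50.8456 − 52.19

bias = −1.344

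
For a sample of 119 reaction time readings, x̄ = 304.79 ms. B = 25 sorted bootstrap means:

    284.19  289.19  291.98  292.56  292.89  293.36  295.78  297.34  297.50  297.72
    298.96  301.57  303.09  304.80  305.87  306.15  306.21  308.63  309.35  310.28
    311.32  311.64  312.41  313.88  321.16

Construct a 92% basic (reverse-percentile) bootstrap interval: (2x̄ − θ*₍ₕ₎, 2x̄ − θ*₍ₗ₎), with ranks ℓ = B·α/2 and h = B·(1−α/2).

(295.70, 325.39)

Percentile endpoints at ranks 1 and 24: θ*₍1₎ = 284.19, θ*₍24₎ = 313.88.
Basic interval reflects these around x̄:
  lower = 2 × 304.79 − 313.88 = 295.70
  upper = 2 × 304.79 − 284.19 = 325.39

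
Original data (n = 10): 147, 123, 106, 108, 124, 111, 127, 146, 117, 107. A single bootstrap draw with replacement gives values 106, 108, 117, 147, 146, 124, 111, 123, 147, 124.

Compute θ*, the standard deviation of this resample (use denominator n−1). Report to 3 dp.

Mean = 125.3000; sum of squared deviations = 2324.1000
s² = 2324.1000 / 9 = 258.2333
s = √258.2333 = 16.070

θ* = 16.070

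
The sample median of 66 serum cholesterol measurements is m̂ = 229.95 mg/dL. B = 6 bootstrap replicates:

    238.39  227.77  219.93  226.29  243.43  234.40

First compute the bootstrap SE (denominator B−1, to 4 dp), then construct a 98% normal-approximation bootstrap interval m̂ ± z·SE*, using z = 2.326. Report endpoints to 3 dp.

Mean of replicates = 231.7017; sum of squared deviations = 372.8849; SE* = √(372.8849/5) = 8.6358
Margin = 2.326 × 8.6358 = 20.0869
Interval: 229.95 ± 20.0869

(209.863, 250.037)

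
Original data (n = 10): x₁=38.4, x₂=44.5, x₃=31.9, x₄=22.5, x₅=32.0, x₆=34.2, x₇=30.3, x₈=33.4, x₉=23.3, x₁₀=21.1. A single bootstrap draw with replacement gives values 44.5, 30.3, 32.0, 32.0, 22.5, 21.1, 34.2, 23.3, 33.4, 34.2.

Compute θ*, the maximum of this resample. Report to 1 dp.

θ* = 44.5

Maximum = 44.5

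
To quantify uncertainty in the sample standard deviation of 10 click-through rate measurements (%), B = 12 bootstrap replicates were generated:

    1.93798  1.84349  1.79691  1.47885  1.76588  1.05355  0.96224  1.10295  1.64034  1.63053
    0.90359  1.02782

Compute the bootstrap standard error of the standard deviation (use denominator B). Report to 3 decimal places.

SE* = 0.373

Bootstrap SE is the standard deviation of the 12 replicate standard deviations.
Mean of replicates: (1.93798 + 1.84349 + 1.79691 + 1.47885 + 1.76588 + 1.05355 + 0.96224 + 1.10295 + 1.64034 + 1.63053 + 0.90359 + 1.02782) / 12 = 17.144130 / 12 = 1.428678
Sum of squared deviations: (+0.509302)² + (+0.414813)² + (+0.368232)² + (+0.050172)² + (+0.337202)² + (−0.375128)² + (−0.466438)² + (−0.325727)² + (+0.211662)² + (+0.201852)² + (−0.525088)² + (−0.400858)² = 1.669608
Variance = 1.669608 / 12 = 0.139134
SE* = √0.139134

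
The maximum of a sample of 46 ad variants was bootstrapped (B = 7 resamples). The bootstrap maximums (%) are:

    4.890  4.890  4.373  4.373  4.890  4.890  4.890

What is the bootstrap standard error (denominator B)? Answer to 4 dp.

Bootstrap SE is the standard deviation of the 7 replicate maximums.
Mean of replicates: (4.890 + 4.890 + 4.373 + 4.373 + 4.890 + 4.890 + 4.890) / 7 = 33.19600 / 7 = 4.74229
Sum of squared deviations: (+0.14771)² + (+0.14771)² + (−0.36929)² + (−0.36929)² + (+0.14771)² + (+0.14771)² + (+0.14771)² = 0.38184
Variance = 0.38184 / 7 = 0.05455
SE* = √0.05455

SE* = 0.2336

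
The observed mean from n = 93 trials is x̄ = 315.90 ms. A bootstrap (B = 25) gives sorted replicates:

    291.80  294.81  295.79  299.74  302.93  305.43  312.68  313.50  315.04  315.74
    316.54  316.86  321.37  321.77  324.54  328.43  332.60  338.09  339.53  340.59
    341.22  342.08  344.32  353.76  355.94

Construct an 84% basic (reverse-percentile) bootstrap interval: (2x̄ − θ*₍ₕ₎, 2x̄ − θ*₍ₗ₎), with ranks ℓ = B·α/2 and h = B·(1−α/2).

Percentile endpoints at ranks 2 and 23: θ*₍2₎ = 294.81, θ*₍23₎ = 344.32.
Basic interval reflects these around x̄:
  lower = 2 × 315.90 − 344.32 = 287.48
  upper = 2 × 315.90 − 294.81 = 336.99

(287.48, 336.99)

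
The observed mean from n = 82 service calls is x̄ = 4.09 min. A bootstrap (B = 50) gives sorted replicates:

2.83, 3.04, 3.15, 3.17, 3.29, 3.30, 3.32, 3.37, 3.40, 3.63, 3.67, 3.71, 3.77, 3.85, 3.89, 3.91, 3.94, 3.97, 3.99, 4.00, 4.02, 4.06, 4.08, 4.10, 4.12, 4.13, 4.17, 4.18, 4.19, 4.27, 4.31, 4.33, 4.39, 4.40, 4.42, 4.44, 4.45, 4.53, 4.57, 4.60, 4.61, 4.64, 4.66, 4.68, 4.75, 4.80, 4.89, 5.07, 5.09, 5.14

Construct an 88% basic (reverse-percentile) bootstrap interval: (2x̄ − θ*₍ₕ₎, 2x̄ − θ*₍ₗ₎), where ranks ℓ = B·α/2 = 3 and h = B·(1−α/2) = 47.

(3.29, 5.03)

Percentile endpoints at ranks 3 and 47: θ*₍3₎ = 3.15, θ*₍47₎ = 4.89.
Basic interval reflects these around x̄:
  lower = 2 × 4.09 − 4.89 = 3.29
  upper = 2 × 4.09 − 3.15 = 5.03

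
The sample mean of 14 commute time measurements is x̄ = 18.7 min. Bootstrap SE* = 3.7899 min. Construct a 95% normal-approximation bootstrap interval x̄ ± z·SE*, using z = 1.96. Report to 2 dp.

Margin = 1.96 × 3.7899 = 7.428
Interval: 18.7 ± 7.428

(11.27, 26.13)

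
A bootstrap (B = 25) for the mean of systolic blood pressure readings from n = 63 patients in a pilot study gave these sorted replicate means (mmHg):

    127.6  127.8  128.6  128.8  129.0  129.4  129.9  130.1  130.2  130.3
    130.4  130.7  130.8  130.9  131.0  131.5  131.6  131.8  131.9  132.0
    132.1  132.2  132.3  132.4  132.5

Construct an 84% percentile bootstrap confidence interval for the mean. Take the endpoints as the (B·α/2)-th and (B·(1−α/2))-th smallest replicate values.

(127.8, 132.3)

α = 0.16; lower rank = 25 × 0.080 = 2; upper rank = 25 × 0.920 = 23.
The 2nd smallest replicate is 127.8; the 23rd is 132.3.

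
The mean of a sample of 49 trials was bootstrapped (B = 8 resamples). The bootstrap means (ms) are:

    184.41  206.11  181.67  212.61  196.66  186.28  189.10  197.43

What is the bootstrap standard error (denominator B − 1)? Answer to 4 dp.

Bootstrap SE is the standard deviation of the 8 replicate means.
Mean of replicates: (184.41 + 206.11 + 181.67 + 212.61 + 196.66 + 186.28 + 189.10 + 197.43) / 8 = 1554.27000 / 8 = 194.28375
Sum of squared deviations: (−9.87375)² + (+11.82625)² + (−12.61375)² + (+18.32625)² + (+2.37625)² + (−8.00375)² + (−5.18375)² + (+3.14625)² = 838.78599
Variance = 838.78599 / 7 = 119.82657
SE* = √119.82657

SE* = 10.9465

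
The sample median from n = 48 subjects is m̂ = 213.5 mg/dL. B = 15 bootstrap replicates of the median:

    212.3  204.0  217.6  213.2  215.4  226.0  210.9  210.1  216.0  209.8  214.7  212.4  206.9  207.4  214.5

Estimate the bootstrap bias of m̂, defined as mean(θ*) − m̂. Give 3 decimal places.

mean(θ*) = (212.3 + 204.0 + 217.6 + 213.2 + 215.4 + 226.0 + 210.9 + 210.1 + 216.0 + 209.8 + 214.7 + 212.4 + 206.9 + 207.4 + 214.5) / 15 = 212.7467
bias = 212.7467 − 213.5

bias = −0.753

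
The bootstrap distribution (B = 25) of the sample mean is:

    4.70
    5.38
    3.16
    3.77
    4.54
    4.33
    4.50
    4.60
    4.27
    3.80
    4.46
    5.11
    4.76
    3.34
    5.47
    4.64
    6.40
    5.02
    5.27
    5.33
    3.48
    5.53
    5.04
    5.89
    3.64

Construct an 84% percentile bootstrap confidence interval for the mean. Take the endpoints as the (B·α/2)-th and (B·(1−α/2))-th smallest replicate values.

(3.34, 5.53)

Sorted replicates: 3.16, 3.34, 3.48, 3.64, 3.77, 3.80, 4.27, 4.33, 4.46, 4.50, 4.54, 4.60, 4.64, 4.70, 4.76, 5.02, 5.04, 5.11, 5.27, 5.33, 5.38, 5.47, 5.53, 5.89, 6.40
α = 0.16; lower rank = 25 × 0.080 = 2; upper rank = 25 × 0.920 = 23.
The 2nd smallest replicate is 3.34; the 23rd is 5.53.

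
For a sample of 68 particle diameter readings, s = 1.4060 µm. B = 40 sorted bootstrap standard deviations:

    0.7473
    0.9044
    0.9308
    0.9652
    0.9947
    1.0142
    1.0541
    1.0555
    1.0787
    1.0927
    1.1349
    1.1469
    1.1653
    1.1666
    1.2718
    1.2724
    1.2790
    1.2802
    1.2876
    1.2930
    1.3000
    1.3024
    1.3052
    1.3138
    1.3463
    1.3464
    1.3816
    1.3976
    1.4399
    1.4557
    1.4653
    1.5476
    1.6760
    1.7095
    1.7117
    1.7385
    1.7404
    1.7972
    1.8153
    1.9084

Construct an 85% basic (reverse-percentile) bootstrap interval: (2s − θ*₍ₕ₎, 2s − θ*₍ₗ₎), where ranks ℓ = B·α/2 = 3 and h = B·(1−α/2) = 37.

(1.0716, 1.8812)

Percentile endpoints at ranks 3 and 37: θ*₍3₎ = 0.9308, θ*₍37₎ = 1.7404.
Basic interval reflects these around s:
  lower = 2 × 1.4060 − 1.7404 = 1.0716
  upper = 2 × 1.4060 − 0.9308 = 1.8812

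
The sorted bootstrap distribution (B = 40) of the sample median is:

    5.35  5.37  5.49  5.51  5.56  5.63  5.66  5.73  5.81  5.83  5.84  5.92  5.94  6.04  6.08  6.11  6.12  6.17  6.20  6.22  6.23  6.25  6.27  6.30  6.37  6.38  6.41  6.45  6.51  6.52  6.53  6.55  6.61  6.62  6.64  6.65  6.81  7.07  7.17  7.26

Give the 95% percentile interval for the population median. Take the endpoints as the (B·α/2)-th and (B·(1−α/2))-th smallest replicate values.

α = 0.05; lower rank = 40 × 0.025 = 1; upper rank = 40 × 0.975 = 39.
The 1st smallest replicate is 5.35; the 39th is 7.17.

(5.35, 7.17)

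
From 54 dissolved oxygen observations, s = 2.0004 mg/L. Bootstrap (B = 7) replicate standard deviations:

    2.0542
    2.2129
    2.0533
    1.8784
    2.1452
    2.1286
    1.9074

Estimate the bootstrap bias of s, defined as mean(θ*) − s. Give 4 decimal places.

mean(θ*) = (2.0542 + 2.2129 + 2.0533 + 1.8784 + 2.1452 + 2.1286 + 1.9074) / 7 = 2.05429
bias = 2.05429 − 2.0004

bias = +0.0539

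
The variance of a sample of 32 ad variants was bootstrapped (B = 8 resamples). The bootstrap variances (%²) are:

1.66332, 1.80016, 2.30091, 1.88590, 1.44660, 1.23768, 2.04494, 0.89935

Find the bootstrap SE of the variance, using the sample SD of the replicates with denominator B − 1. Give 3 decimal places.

Bootstrap SE is the standard deviation of the 8 replicate variances.
Mean of replicates: (1.66332 + 1.80016 + 2.30091 + 1.88590 + 1.44660 + 1.23768 + 2.04494 + 0.89935) / 8 = 13.278860 / 8 = 1.659857
Sum of squared deviations: (+0.003462)² + (+0.140302)² + (+0.641053)² + (+0.226042)² + (−0.213257)² + (−0.422178)² + (+0.385082)² + (−0.760508)² = 1.432113
Variance = 1.432113 / 7 = 0.204588
SE* = √0.204588

SE* = 0.452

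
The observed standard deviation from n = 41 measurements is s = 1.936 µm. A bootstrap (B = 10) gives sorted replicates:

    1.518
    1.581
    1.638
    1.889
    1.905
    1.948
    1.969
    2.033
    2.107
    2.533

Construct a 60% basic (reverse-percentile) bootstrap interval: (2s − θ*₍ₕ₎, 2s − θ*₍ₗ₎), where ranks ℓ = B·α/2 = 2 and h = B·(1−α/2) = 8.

(1.839, 2.291)

Percentile endpoints at ranks 2 and 8: θ*₍2₎ = 1.581, θ*₍8₎ = 2.033.
Basic interval reflects these around s:
  lower = 2 × 1.936 − 2.033 = 1.839
  upper = 2 × 1.936 − 1.581 = 2.291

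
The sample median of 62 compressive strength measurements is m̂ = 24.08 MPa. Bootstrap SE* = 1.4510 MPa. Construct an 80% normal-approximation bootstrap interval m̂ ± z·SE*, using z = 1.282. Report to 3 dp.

Margin = 1.282 × 1.4510 = 1.8602
Interval: 24.08 ± 1.8602

(22.220, 25.940)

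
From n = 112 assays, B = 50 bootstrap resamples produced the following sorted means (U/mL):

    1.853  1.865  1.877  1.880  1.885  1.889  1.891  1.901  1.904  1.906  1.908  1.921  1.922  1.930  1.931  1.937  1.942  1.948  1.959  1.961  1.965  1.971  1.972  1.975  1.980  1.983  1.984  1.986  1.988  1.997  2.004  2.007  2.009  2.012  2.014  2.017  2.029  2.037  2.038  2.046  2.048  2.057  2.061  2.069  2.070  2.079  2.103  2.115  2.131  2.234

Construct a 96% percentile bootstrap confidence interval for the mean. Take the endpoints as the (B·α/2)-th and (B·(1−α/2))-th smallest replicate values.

α = 0.04; lower rank = 50 × 0.020 = 1; upper rank = 50 × 0.980 = 49.
The 1st smallest replicate is 1.853; the 49th is 2.131.

(1.853, 2.131)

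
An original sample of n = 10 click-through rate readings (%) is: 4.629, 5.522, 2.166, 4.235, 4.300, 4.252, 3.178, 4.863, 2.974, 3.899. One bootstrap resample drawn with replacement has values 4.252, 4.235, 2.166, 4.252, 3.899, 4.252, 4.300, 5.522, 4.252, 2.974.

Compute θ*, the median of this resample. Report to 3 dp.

θ* = 4.252

Sorted: 2.166, 2.974, 3.899, 4.235, 4.252, 4.252, 4.252, 4.252, 4.300, 5.522
Median = average of the two middle values = 4.252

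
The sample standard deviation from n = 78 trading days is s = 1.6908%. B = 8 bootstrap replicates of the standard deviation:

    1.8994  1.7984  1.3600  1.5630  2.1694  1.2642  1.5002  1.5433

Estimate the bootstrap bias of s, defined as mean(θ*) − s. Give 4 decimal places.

bias = −0.0536

mean(θ*) = (1.8994 + 1.7984 + 1.3600 + 1.5630 + 2.1694 + 1.2642 + 1.5002 + 1.5433) / 8 = 1.63724
bias = 1.63724 − 1.6908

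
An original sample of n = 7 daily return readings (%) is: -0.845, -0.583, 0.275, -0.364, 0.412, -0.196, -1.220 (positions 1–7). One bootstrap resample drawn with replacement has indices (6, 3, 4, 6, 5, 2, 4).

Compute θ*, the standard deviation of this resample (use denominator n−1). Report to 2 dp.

θ* = 0.36

Resample values: -0.196, 0.275, -0.364, -0.196, 0.412, -0.583, -0.364.
Mean = -0.1451; sum of squared deviations = 0.7796
s² = 0.7796 / 6 = 0.1299
s = √0.1299 = 0.36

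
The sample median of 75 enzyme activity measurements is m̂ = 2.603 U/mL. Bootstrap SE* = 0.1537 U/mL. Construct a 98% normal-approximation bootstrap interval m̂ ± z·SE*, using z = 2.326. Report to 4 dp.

(2.2455, 2.9605)

Margin = 2.326 × 0.1537 = 0.35751
Interval: 2.603 ± 0.35751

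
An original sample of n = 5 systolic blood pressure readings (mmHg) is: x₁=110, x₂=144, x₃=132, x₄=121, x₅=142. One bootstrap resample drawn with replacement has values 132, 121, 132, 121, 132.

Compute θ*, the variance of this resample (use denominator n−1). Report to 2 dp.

θ* = 36.30

Mean = 127.6000; sum of squared deviations = 145.2000
s² = 145.2000 / 4 = 36.3000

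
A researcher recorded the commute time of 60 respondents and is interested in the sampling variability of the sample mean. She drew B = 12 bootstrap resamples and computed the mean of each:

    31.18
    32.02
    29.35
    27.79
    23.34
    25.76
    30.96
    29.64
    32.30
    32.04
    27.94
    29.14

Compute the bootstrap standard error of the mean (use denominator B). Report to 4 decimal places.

SE* = 2.6224

Bootstrap SE is the standard deviation of the 12 replicate means.
Mean of replicates: (31.18 + 32.02 + 29.35 + 27.79 + 23.34 + 25.76 + 30.96 + 29.64 + 32.30 + 32.04 + 27.94 + 29.14) / 12 = 351.46000 / 12 = 29.28833
Sum of squared deviations: (+1.89167)² + (+2.73167)² + (+0.06167)² + (−1.49833)² + (−5.94833)² + (−3.52833)² + (+1.67167)² + (+0.35167)² + (+3.01167)² + (+2.75167)² + (−1.34833)² + (−0.14833)² = 82.52097
Variance = 82.52097 / 12 = 6.87675
SE* = √6.87675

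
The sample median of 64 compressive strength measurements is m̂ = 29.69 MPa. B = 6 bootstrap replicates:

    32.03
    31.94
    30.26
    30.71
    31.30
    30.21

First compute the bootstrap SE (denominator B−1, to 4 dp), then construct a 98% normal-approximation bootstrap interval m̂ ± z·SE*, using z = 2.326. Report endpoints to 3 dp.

(27.813, 31.567)

Mean of replicates = 31.0750; sum of squared deviations = 3.2565; SE* = √(3.2565/5) = 0.8070
Margin = 2.326 × 0.8070 = 1.8771
Interval: 29.69 ± 1.8771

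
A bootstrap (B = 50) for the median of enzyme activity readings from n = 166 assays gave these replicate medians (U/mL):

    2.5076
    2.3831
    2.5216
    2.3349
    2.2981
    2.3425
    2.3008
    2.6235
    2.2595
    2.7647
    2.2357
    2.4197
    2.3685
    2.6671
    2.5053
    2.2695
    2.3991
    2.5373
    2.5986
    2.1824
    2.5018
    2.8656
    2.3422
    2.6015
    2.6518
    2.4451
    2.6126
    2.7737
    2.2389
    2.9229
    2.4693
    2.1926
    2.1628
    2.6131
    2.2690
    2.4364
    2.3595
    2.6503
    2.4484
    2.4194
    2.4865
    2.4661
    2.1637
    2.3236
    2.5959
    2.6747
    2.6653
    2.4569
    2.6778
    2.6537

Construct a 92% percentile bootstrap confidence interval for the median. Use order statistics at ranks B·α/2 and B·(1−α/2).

(2.1637, 2.7737)

Sorted replicates: 2.1628, 2.1637, 2.1824, 2.1926, 2.2357, 2.2389, 2.2595, 2.2690, 2.2695, 2.2981, 2.3008, 2.3236, 2.3349, 2.3422, 2.3425, 2.3595, 2.3685, 2.3831, 2.3991, 2.4194, 2.4197, 2.4364, 2.4451, 2.4484, 2.4569, 2.4661, 2.4693, 2.4865, 2.5018, 2.5053, 2.5076, 2.5216, 2.5373, 2.5959, 2.5986, 2.6015, 2.6126, 2.6131, 2.6235, 2.6503, 2.6518, 2.6537, 2.6653, 2.6671, 2.6747, 2.6778, 2.7647, 2.7737, 2.8656, 2.9229
α = 0.08; lower rank = 50 × 0.040 = 2; upper rank = 50 × 0.960 = 48.
The 2nd smallest replicate is 2.1637; the 48th is 2.7737.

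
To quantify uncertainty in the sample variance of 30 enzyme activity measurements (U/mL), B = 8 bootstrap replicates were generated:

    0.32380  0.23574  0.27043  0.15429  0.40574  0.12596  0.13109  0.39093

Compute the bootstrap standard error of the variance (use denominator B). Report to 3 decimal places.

Bootstrap SE is the standard deviation of the 8 replicate variances.
Mean of replicates: (0.32380 + 0.23574 + 0.27043 + 0.15429 + 0.40574 + 0.12596 + 0.13109 + 0.39093) / 8 = 2.037980 / 8 = 0.254748
Sum of squared deviations: (+0.069052)² + (−0.019008)² + (+0.015682)² + (−0.100458)² + (+0.150992)² + (−0.128788)² + (−0.123658)² + (+0.136182)² = 0.088689
Variance = 0.088689 / 8 = 0.011086
SE* = √0.011086

SE* = 0.105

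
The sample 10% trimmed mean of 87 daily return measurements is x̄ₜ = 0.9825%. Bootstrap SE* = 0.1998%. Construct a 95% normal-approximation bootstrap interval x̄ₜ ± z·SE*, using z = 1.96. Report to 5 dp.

(0.59089, 1.37411)

Margin = 1.96 × 0.1998 = 0.391608
Interval: 0.9825 ± 0.391608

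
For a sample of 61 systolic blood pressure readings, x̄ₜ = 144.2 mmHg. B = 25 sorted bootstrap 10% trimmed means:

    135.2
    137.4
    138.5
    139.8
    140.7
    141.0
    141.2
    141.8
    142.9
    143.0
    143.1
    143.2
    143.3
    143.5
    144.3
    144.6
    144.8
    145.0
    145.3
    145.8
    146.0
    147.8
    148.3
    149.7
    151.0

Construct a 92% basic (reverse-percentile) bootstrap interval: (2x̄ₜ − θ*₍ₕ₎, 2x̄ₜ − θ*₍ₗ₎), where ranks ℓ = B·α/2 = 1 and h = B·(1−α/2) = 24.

Percentile endpoints at ranks 1 and 24: θ*₍1₎ = 135.2, θ*₍24₎ = 149.7.
Basic interval reflects these around x̄ₜ:
  lower = 2 × 144.2 − 149.7 = 138.7
  upper = 2 × 144.2 − 135.2 = 153.2

(138.7, 153.2)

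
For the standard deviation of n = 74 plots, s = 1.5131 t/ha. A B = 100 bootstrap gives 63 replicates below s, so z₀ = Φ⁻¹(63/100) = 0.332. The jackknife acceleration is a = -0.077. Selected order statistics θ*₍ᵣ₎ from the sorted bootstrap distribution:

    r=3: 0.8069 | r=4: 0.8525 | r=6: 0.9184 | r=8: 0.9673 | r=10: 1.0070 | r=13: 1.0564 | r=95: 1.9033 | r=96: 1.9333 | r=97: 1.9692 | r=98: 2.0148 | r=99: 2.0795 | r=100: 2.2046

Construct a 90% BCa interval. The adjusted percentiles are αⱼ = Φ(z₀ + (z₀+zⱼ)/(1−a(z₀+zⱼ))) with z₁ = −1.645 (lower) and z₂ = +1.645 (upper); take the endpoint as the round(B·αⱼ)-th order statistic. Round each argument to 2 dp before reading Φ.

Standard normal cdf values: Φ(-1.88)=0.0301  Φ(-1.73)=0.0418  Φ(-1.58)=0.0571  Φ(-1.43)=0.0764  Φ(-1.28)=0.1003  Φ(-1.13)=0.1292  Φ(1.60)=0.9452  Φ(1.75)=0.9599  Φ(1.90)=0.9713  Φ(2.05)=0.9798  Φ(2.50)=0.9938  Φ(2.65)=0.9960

(1.0564, 2.0148)

Lower: z₀ + z₁ = 0.332 + (-1.645) = -1.313; 1 − a(z₀+z₁) = 1 − (-0.077)(-1.313) = 0.8989; argument = 0.332 + (-1.313)/0.8989 = -1.1287 → -1.13.
α₁ = Φ(-1.13) = 0.1292; rank = round(100 × 0.1292) = 13; θ*₍13₎ = 1.0564.
Upper: z₀ + z₂ = 1.977; 1 − a(z₀+z₂) = 1.1522; argument = 2.0478 → 2.05; α₂ = 0.9798; rank = 98; θ*₍98₎ = 2.0148.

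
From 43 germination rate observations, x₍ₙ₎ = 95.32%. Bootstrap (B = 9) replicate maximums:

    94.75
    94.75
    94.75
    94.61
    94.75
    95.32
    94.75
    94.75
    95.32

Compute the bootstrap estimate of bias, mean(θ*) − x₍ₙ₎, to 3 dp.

mean(θ*) = (94.75 + 94.75 + 94.75 + 94.61 + 94.75 + 95.32 + 94.75 + 94.75 + 95.32) / 9 = 94.8611
bias = 94.8611 − 95.32

bias = −0.459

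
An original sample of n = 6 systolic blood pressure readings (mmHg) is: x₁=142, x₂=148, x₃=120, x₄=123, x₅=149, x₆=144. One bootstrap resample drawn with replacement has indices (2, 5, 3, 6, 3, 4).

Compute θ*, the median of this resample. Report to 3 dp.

Resample values: 148, 149, 120, 144, 120, 123.
Sorted: 120, 120, 123, 144, 148, 149
Median = average of the two middle values = 133.500

θ* = 133.500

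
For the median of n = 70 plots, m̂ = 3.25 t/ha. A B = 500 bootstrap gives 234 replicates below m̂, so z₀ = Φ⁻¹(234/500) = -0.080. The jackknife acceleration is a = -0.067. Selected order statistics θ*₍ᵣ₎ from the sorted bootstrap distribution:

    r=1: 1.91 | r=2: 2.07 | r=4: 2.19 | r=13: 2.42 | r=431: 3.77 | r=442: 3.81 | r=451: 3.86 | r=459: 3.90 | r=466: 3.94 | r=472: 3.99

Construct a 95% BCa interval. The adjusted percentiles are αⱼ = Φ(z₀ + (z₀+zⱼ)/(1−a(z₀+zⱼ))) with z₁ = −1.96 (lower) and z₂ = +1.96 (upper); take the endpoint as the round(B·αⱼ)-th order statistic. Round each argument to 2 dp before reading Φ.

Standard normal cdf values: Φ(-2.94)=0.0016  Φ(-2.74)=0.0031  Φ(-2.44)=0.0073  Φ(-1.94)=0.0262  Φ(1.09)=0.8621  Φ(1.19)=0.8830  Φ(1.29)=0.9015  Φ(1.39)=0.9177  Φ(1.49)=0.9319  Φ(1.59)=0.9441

(2.19, 3.99)

Lower: z₀ + z₁ = -0.080 + (-1.960) = -2.040; 1 − a(z₀+z₁) = 1 − (-0.067)(-2.040) = 0.8633; argument = -0.080 + (-2.040)/0.8633 = -2.4430 → -2.44.
α₁ = Φ(-2.44) = 0.0073; rank = round(500 × 0.0073) = 4; θ*₍4₎ = 2.19.
Upper: z₀ + z₂ = 1.880; 1 − a(z₀+z₂) = 1.1260; argument = 1.5897 → 1.59; α₂ = 0.9441; rank = 472; θ*₍472₎ = 3.99.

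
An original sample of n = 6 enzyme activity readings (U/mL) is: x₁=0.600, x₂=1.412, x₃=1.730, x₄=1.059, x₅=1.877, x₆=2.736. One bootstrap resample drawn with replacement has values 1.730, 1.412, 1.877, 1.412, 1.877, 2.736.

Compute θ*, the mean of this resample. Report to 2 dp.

Mean = (1.730 + 1.412 + 1.877 + 1.412 + 1.877 + 2.736) / 6 = 11.0440 / 6 = 1.84

θ* = 1.84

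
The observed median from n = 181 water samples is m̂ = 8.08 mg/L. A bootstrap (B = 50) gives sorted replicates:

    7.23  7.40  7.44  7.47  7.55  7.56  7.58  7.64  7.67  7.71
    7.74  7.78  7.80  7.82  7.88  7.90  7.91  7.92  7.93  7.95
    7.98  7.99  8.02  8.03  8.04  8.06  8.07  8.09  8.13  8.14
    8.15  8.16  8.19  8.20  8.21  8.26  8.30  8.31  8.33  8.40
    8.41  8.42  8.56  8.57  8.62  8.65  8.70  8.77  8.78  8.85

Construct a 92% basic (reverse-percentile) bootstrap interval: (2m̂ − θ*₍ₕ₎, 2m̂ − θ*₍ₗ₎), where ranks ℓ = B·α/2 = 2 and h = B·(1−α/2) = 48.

Percentile endpoints at ranks 2 and 48: θ*₍2₎ = 7.40, θ*₍48₎ = 8.77.
Basic interval reflects these around m̂:
  lower = 2 × 8.08 − 8.77 = 7.39
  upper = 2 × 8.08 − 7.40 = 8.76

(7.39, 8.76)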